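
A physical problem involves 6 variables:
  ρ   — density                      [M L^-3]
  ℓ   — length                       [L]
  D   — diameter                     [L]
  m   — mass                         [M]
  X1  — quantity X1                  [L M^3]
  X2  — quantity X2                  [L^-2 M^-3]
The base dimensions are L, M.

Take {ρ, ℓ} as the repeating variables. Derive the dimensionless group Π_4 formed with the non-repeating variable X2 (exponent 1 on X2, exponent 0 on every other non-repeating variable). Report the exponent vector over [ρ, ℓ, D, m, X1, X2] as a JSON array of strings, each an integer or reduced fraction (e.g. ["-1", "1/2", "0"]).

Exponent matrix [L,M] × [ρ,ℓ,D,m,X1,X2]:
  L: [-3  1  1  0  1 -2]
  M: [ 1  0  0  1  3 -3]
Row reduction gives pivot columns ρ,ℓ; rank = 2
Repeat: ρ,ℓ; free: D,m,X1,X2
RREF:
  r0: [   1    0    0    1    3   -3]
  r1: [   0    1    1    3   10  -11]
Fix exponent of X2 at 1, D at 0, m at 0, X1 at 0; solve each RREF row for its pivot's exponent:
  r0: exp(ρ) + (-3)·1 = 0 ⇒ exp(ρ) = 3
  r1: exp(ℓ) + (-11)·1 = 0 ⇒ exp(ℓ) = 11
Π_4 = ρ^3 · ℓ^11 · X2

["3", "11", "0", "0", "0", "1"]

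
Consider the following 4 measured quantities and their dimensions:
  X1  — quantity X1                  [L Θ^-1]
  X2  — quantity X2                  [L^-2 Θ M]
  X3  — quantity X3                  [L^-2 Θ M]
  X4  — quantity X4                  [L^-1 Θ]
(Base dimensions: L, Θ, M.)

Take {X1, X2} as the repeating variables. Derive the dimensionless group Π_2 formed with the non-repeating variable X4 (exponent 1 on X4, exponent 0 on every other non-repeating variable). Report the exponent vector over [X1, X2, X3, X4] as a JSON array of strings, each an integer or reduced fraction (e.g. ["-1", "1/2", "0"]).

Dimensional matrix (L×Θ×M by X1×X2×X3×X4):
  L: [ 1 -2 -2 -1]
  Θ: [-1  1  1  1]
  M: [ 0  1  1  0]
RREF → pivots at {X1,X2} ⇒ r = 2
Repeat: X1,X2; free: X3,X4
RREF:
  r0: [   1    0    0   -1]
  r1: [   0    1    1    0]
  r2: [   0    0    0    0]
Fix exponent of X4 at 1, X3 at 0; solve each RREF row for its pivot's exponent:
  r0: exp(X1) + (-1)·1 = 0 ⇒ exp(X1) = 1
  r1: exp(X2) + (0)·1 = 0 ⇒ exp(X2) = 0
Π_2 = X1 · X4

["1", "0", "0", "1"]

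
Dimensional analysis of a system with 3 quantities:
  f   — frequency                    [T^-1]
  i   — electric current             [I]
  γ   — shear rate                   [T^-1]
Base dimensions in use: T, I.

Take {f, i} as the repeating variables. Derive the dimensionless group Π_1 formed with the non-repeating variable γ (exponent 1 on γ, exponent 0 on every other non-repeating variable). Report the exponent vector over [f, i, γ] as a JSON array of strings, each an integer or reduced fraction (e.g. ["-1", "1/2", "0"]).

["-1", "0", "1"]

Dimensional matrix (T×I by f×i×γ):
  T: [-1  0 -1]
  I: [ 0  1  0]
RREF → pivots at {f,i} ⇒ r = 2
Repeat: f,i; free: γ
RREF:
  r0: [   1    0    1]
  r1: [   0    1    0]
Fix exponent of γ at 1; solve each RREF row for its pivot's exponent:
  r0: exp(f) + (1)·1 = 0 ⇒ exp(f) = -1
  r1: exp(i) + (0)·1 = 0 ⇒ exp(i) = 0
Π_1 = f^-1 · γ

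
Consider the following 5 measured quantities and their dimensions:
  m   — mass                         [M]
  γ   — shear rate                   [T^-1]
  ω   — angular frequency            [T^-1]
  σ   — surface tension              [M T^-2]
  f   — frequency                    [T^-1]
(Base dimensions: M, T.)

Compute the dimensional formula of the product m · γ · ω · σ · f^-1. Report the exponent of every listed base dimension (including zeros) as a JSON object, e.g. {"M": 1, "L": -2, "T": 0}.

{"M": 2, "T": -3}

Dimensional matrix (M×T by m×γ×ω×σ×f):
  M: [ 1  0  0  1  0]
  T: [ 0 -1 -1 -2 -1]
  [M]: (1)·1+(1)·0+(1)·0+(1)·1+(-1)·0 = 2
  [T]: (1)·0+(1)·-1+(1)·-1+(1)·-2+(-1)·-1 = -3
⇒ M^2 T^-3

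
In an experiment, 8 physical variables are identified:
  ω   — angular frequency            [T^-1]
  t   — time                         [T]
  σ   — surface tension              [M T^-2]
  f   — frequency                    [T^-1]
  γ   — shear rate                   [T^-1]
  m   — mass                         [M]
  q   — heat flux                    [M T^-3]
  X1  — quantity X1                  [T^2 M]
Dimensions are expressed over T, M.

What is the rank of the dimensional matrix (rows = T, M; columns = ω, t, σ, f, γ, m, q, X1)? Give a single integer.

2

Dimensional matrix (T×M by ω×t×σ×f×γ×m×q×X1):
  T: [-1  1 -2 -1 -1  0 -3  2]
  M: [ 0  0  1  0  0  1  1  1]
Row reduction gives pivot columns ω,σ; rank = 2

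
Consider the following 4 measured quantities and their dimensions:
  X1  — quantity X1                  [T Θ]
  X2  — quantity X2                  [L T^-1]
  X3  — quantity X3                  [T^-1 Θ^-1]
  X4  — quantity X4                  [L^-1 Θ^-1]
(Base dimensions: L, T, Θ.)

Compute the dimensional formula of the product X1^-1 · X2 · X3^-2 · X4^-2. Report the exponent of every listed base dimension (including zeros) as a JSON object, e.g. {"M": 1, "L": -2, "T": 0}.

{"L": 3, "T": 0, "Θ": 3}

Exponent matrix [L,T,Θ] × [X1,X2,X3,X4]:
  L: [ 0  1  0 -1]
  T: [ 1 -1 -1  0]
  Θ: [ 1  0 -1 -1]
  [L]: (-1)·0+(1)·1+(-2)·0+(-2)·-1 = 3
  [T]: (-1)·1+(1)·-1+(-2)·-1+(-2)·0 = 0
  [Θ]: (-1)·1+(1)·0+(-2)·-1+(-2)·-1 = 3
⇒ L^3 Θ^3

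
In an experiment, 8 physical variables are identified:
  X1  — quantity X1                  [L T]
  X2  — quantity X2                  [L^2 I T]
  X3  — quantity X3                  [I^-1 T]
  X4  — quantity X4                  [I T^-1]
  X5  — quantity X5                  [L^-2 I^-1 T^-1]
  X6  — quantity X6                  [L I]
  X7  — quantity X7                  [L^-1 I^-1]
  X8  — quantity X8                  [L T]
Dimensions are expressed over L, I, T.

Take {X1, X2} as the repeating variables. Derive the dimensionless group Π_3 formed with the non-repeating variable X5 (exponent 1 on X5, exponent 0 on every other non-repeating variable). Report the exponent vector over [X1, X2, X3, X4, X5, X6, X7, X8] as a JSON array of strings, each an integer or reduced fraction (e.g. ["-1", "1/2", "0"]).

Write exponents as rows L,I,T / cols X1,X2,X3,X4,X5,X6,X7,X8:
  L: [ 1  2  0  0 -2  1 -1  1]
  I: [ 0  1 -1  1 -1  1 -1  0]
  T: [ 1  1  1 -1 -1  0  0  1]
RREF → pivots at {X1,X2} ⇒ r = 2
Repeat: X1,X2; free: X3,X4,X5,X6,X7,X8
RREF:
  r0: [   1    0    2   -2    0   -1    1    1]
  r1: [   0    1   -1    1   -1    1   -1    0]
  r2: [   0    0    0    0    0    0    0    0]
Fix exponent of X5 at 1, X3 at 0, X4 at 0, X6 at 0, X7 at 0, X8 at 0; solve each RREF row for its pivot's exponent:
  r0: exp(X1) + (0)·1 = 0 ⇒ exp(X1) = 0
  r1: exp(X2) + (-1)·1 = 0 ⇒ exp(X2) = 1
Π_3 = X2 · X5

["0", "1", "0", "0", "1", "0", "0", "0"]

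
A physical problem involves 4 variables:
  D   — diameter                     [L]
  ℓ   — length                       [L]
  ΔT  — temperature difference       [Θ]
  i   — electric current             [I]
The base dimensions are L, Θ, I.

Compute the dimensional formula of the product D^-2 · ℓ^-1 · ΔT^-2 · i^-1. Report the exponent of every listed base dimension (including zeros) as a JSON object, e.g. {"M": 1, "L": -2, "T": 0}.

{"L": -3, "Θ": -2, "I": -1}

Write exponents as rows L,Θ,I / cols D,ℓ,ΔT,i:
  L: [ 1  1  0  0]
  Θ: [ 0  0  1  0]
  I: [ 0  0  0  1]
  [L]: (-2)·1+(-1)·1+(-2)·0+(-1)·0 = -3
  [Θ]: (-2)·0+(-1)·0+(-2)·1+(-1)·0 = -2
  [I]: (-2)·0+(-1)·0+(-2)·0+(-1)·1 = -1
⇒ L^-3 Θ^-2 I^-1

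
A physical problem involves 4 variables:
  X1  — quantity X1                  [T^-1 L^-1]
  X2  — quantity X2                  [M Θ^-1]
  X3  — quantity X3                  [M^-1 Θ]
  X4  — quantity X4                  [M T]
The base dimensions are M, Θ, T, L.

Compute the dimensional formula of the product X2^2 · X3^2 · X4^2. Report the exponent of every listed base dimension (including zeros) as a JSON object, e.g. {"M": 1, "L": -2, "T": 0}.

{"M": 2, "Θ": 0, "T": 2, "L": 0}

Write exponents as rows M,Θ,T,L / cols X1,X2,X3,X4:
  M: [ 0  1 -1  1]
  Θ: [ 0 -1  1  0]
  T: [-1  0  0  1]
  L: [-1  0  0  0]
  [M]: (2)·1+(2)·-1+(2)·1 = 2
  [Θ]: (2)·-1+(2)·1+(2)·0 = 0
  [T]: (2)·0+(2)·0+(2)·1 = 2
  [L]: (2)·0+(2)·0+(2)·0 = 0
⇒ M^2 T^2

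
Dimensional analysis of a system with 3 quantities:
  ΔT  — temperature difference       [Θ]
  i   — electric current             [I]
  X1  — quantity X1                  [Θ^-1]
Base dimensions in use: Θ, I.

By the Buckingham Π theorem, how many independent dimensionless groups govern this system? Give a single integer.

Write exponents as rows Θ,I / cols ΔT,i,X1:
  Θ: [ 1  0 -1]
  I: [ 0  1  0]
RREF → pivots at {ΔT,i} ⇒ r = 2
3 vars − rank 2 = 1 Π group

1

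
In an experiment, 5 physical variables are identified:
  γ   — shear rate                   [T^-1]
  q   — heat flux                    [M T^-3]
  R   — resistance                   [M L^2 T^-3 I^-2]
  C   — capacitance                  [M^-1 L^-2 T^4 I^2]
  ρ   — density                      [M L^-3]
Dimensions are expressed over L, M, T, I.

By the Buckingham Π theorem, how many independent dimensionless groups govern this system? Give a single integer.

Write exponents as rows L,M,T,I / cols γ,q,R,C,ρ:
  L: [ 0  0  2 -2 -3]
  M: [ 0  1  1 -1  1]
  T: [-1 -3 -3  4  0]
  I: [ 0  0 -2  2  0]
Echelon form has 4 nonzero rows (pivots: γ,q,R,ρ)
Π count = n − r = 5 − 4 = 1

1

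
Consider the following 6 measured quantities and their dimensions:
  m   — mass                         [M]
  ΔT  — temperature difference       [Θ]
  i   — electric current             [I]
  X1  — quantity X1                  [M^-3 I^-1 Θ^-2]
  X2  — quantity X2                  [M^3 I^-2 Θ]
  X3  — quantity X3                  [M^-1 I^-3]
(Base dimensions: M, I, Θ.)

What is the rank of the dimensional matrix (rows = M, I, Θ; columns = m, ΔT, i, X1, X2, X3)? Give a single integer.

3

Dimensional matrix (M×I×Θ by m×ΔT×i×X1×X2×X3):
  M: [ 1  0  0 -3  3 -1]
  I: [ 0  0  1 -1 -2 -3]
  Θ: [ 0  1  0 -2  1  0]
Echelon form has 3 nonzero rows (pivots: m,ΔT,i)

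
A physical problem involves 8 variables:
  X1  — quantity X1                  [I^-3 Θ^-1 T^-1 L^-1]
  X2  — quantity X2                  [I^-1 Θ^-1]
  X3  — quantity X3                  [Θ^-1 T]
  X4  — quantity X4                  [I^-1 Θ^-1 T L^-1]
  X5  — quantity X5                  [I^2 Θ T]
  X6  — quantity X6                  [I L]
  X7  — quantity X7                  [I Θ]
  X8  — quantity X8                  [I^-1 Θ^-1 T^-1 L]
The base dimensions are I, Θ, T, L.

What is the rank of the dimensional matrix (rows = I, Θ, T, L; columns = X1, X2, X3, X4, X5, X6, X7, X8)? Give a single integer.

Dimensional matrix (I×Θ×T×L by X1×X2×X3×X4×X5×X6×X7×X8):
  I: [-3 -1  0 -1  2  1  1 -1]
  Θ: [-1 -1 -1 -1  1  0  1 -1]
  T: [-1  0  1  1  1  0  0 -1]
  L: [-1  0  0 -1  0  1  0  1]
RREF → pivots at {X1,X2,X3} ⇒ r = 3

3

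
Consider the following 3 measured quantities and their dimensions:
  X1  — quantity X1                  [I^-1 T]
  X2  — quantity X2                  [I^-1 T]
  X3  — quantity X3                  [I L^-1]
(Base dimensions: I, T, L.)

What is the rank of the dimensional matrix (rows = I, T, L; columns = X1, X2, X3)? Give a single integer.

2

Write exponents as rows I,T,L / cols X1,X2,X3:
  I: [-1 -1  1]
  T: [ 1  1  0]
  L: [ 0  0 -1]
Echelon form has 2 nonzero rows (pivots: X1,X3)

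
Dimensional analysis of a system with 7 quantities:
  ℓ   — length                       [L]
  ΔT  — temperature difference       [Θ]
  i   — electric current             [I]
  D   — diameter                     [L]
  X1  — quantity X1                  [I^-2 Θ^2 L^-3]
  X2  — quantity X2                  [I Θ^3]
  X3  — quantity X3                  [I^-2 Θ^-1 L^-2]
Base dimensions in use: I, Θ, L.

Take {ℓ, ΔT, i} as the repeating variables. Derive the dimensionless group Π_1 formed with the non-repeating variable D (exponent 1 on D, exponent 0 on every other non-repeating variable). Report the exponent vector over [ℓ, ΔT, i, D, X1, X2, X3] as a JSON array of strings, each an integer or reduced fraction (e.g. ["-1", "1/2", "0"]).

Write exponents as rows I,Θ,L / cols ℓ,ΔT,i,D,X1,X2,X3:
  I: [ 0  0  1  0 -2  1 -2]
  Θ: [ 0  1  0  0  2  3 -1]
  L: [ 1  0  0  1 -3  0 -2]
Echelon form has 3 nonzero rows (pivots: ℓ,ΔT,i)
Repeat: ℓ,ΔT,i; free: D,X1,X2,X3
RREF:
  r0: [   1    0    0    1   -3    0   -2]
  r1: [   0    1    0    0    2    3   -1]
  r2: [   0    0    1    0   -2    1   -2]
Fix exponent of D at 1, X1 at 0, X2 at 0, X3 at 0; solve each RREF row for its pivot's exponent:
  r0: exp(ℓ) + (1)·1 = 0 ⇒ exp(ℓ) = -1
  r1: exp(ΔT) + (0)·1 = 0 ⇒ exp(ΔT) = 0
  r2: exp(i) + (0)·1 = 0 ⇒ exp(i) = 0
Π_1 = ℓ^-1 · D

["-1", "0", "0", "1", "0", "0", "0"]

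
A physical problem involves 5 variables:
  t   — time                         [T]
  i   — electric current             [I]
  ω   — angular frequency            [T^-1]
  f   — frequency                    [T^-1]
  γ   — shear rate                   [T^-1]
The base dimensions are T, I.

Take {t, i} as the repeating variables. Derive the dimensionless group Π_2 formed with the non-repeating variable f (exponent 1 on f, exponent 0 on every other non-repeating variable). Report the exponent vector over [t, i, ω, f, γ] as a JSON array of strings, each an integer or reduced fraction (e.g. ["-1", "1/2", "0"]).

Exponent matrix [T,I] × [t,i,ω,f,γ]:
  T: [ 1  0 -1 -1 -1]
  I: [ 0  1  0  0  0]
Row reduction gives pivot columns t,i; rank = 2
Pivot set = {t,i}, free = {ω,f,γ}
RREF:
  r0: [   1    0   -1   -1   -1]
  r1: [   0    1    0    0    0]
Fix exponent of f at 1, ω at 0, γ at 0; solve each RREF row for its pivot's exponent:
  r0: exp(t) + (-1)·1 = 0 ⇒ exp(t) = 1
  r1: exp(i) + (0)·1 = 0 ⇒ exp(i) = 0
Π_2 = t · f

["1", "0", "0", "1", "0"]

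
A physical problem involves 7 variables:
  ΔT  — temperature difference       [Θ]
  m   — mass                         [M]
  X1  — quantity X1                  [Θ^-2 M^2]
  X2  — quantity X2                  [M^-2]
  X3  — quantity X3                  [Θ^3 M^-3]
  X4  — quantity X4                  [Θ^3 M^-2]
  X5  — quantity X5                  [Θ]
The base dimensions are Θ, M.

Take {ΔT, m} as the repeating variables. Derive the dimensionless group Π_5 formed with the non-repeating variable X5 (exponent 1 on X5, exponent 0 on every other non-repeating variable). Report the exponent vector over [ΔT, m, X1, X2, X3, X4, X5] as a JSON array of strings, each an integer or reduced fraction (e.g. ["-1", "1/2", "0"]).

["-1", "0", "0", "0", "0", "0", "1"]

Dimensional matrix (Θ×M by ΔT×m×X1×X2×X3×X4×X5):
  Θ: [ 1  0 -2  0  3  3  1]
  M: [ 0  1  2 -2 -3 -2  0]
RREF → pivots at {ΔT,m} ⇒ r = 2
Pivot set = {ΔT,m}, free = {X1,X2,X3,X4,X5}
RREF:
  r0: [   1    0   -2    0    3    3    1]
  r1: [   0    1    2   -2   -3   -2    0]
Fix exponent of X5 at 1, X1 at 0, X2 at 0, X3 at 0, X4 at 0; solve each RREF row for its pivot's exponent:
  r0: exp(ΔT) + (1)·1 = 0 ⇒ exp(ΔT) = -1
  r1: exp(m) + (0)·1 = 0 ⇒ exp(m) = 0
Π_5 = ΔT^-1 · X5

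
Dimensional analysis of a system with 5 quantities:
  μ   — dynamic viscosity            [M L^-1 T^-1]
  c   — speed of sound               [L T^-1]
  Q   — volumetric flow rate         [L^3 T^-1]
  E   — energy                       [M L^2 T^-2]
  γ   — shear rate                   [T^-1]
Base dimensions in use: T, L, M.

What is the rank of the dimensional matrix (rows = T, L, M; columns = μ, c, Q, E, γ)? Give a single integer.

Dimensional matrix (T×L×M by μ×c×Q×E×γ):
  T: [-1 -1 -1 -2 -1]
  L: [-1  1  3  2  0]
  M: [ 1  0  0  1  0]
Row reduction gives pivot columns μ,c,Q; rank = 3

3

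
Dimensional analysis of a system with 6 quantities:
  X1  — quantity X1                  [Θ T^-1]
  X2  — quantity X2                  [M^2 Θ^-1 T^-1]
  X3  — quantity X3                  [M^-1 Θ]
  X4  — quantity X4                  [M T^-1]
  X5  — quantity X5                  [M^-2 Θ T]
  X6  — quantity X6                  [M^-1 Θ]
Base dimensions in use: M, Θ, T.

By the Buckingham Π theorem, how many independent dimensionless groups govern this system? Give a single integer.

Write exponents as rows M,Θ,T / cols X1,X2,X3,X4,X5,X6:
  M: [ 0  2 -1  1 -2 -1]
  Θ: [ 1 -1  1  0  1  1]
  T: [-1 -1  0 -1  1  0]
Row reduction gives pivot columns X1,X2; rank = 2
Π count = n − r = 6 − 2 = 4

4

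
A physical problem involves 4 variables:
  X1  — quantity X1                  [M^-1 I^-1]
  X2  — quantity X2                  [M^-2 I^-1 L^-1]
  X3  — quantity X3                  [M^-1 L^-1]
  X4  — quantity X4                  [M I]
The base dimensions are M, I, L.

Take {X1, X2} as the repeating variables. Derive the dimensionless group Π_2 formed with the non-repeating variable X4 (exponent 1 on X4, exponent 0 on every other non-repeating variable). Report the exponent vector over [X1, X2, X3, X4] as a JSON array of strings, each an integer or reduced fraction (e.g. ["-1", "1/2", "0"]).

Write exponents as rows M,I,L / cols X1,X2,X3,X4:
  M: [-1 -2 -1  1]
  I: [-1 -1  0  1]
  L: [ 0 -1 -1  0]
Echelon form has 2 nonzero rows (pivots: X1,X2)
Repeat: X1,X2; free: X3,X4
RREF:
  r0: [   1    0   -1   -1]
  r1: [   0    1    1    0]
  r2: [   0    0    0    0]
Fix exponent of X4 at 1, X3 at 0; solve each RREF row for its pivot's exponent:
  r0: exp(X1) + (-1)·1 = 0 ⇒ exp(X1) = 1
  r1: exp(X2) + (0)·1 = 0 ⇒ exp(X2) = 0
Π_2 = X1 · X4

["1", "0", "0", "1"]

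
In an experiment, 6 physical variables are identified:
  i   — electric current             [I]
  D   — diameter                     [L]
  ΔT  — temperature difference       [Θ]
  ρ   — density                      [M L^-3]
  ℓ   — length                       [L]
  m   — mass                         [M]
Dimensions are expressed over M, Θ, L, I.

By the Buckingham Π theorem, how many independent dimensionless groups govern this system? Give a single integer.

2

Write exponents as rows M,Θ,L,I / cols i,D,ΔT,ρ,ℓ,m:
  M: [ 0  0  0  1  0  1]
  Θ: [ 0  0  1  0  0  0]
  L: [ 0  1  0 -3  1  0]
  I: [ 1  0  0  0  0  0]
RREF → pivots at {i,D,ΔT,ρ} ⇒ r = 4
6 vars − rank 4 = 2 Π groups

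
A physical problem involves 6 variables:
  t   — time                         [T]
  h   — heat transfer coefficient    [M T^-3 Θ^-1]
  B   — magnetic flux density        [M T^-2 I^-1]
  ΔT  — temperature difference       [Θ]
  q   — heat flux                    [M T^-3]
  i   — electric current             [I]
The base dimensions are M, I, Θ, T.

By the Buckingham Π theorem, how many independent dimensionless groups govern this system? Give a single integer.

2

Exponent matrix [M,I,Θ,T] × [t,h,B,ΔT,q,i]:
  M: [ 0  1  1  0  1  0]
  I: [ 0  0 -1  0  0  1]
  Θ: [ 0 -1  0  1  0  0]
  T: [ 1 -3 -2  0 -3  0]
Row reduction gives pivot columns t,h,B,ΔT; rank = 4
6 vars − rank 4 = 2 Π groups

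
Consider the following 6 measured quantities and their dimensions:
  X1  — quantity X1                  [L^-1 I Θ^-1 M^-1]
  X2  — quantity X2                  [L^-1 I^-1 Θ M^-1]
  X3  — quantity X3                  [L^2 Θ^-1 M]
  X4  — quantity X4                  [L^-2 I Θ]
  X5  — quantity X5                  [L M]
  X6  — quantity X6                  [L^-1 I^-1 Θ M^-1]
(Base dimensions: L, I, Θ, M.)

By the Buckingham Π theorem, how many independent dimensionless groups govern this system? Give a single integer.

Dimensional matrix (L×I×Θ×M by X1×X2×X3×X4×X5×X6):
  L: [-1 -1  2 -2  1 -1]
  I: [ 1 -1  0  1  0 -1]
  Θ: [-1  1 -1  1  0  1]
  M: [-1 -1  1  0  1 -1]
Row reduction gives pivot columns X1,X2,X3; rank = 3
n=6, r=3 ⇒ 3 dimensionless groups

3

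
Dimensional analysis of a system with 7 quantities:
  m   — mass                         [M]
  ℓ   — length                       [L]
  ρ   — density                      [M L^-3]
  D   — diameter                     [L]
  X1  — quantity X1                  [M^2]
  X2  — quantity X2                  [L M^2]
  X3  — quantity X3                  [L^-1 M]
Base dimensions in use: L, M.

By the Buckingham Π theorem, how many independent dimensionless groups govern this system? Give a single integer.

Exponent matrix [L,M] × [m,ℓ,ρ,D,X1,X2,X3]:
  L: [ 0  1 -3  1  0  1 -1]
  M: [ 1  0  1  0  2  2  1]
RREF → pivots at {m,ℓ} ⇒ r = 2
7 vars − rank 2 = 5 Π groups

5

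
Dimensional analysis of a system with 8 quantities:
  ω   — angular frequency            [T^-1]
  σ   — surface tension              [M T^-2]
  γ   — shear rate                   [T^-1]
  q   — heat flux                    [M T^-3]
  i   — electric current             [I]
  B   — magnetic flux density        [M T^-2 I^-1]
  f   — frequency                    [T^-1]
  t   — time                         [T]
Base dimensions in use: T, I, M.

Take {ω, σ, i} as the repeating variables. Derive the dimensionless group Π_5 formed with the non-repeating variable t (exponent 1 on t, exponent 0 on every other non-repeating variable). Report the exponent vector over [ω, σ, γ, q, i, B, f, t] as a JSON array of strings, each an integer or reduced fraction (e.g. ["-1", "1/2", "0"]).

["1", "0", "0", "0", "0", "0", "0", "1"]

Write exponents as rows T,I,M / cols ω,σ,γ,q,i,B,f,t:
  T: [-1 -2 -1 -3  0 -2 -1  1]
  I: [ 0  0  0  0  1 -1  0  0]
  M: [ 0  1  0  1  0  1  0  0]
RREF → pivots at {ω,σ,i} ⇒ r = 3
Pivot set = {ω,σ,i}, free = {γ,q,B,f,t}
RREF:
  r0: [   1    0    1    1    0    0    1   -1]
  r1: [   0    1    0    1    0    1    0    0]
  r2: [   0    0    0    0    1   -1    0    0]
Fix exponent of t at 1, γ at 0, q at 0, B at 0, f at 0; solve each RREF row for its pivot's exponent:
  r0: exp(ω) + (-1)·1 = 0 ⇒ exp(ω) = 1
  r1: exp(σ) + (0)·1 = 0 ⇒ exp(σ) = 0
  r2: exp(i) + (0)·1 = 0 ⇒ exp(i) = 0
Π_5 = ω · t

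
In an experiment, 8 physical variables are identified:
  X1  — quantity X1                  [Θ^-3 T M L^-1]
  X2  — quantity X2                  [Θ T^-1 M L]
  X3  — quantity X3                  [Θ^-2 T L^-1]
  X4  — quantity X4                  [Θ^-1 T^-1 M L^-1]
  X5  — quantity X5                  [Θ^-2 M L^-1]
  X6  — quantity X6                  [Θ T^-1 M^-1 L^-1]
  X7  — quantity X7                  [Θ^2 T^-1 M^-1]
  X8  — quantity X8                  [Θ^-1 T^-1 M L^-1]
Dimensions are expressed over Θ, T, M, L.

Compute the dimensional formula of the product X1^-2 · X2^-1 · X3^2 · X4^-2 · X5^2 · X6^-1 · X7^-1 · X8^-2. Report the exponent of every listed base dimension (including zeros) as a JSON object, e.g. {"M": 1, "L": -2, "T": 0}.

{"Θ": -2, "T": 7, "M": -3, "L": 2}

Exponent matrix [Θ,T,M,L] × [X1,X2,X3,X4,X5,X6,X7,X8]:
  Θ: [-3  1 -2 -1 -2  1  2 -1]
  T: [ 1 -1  1 -1  0 -1 -1 -1]
  M: [ 1  1  0  1  1 -1 -1  1]
  L: [-1  1 -1 -1 -1 -1  0 -1]
  [Θ]: (-2)·-3+(-1)·1+(2)·-2+(-2)·-1+(2)·-2+(-1)·1+(-1)·2+(-2)·-1 = -2
  [T]: (-2)·1+(-1)·-1+(2)·1+(-2)·-1+(2)·0+(-1)·-1+(-1)·-1+(-2)·-1 = 7
  [M]: (-2)·1+(-1)·1+(2)·0+(-2)·1+(2)·1+(-1)·-1+(-1)·-1+(-2)·1 = -3
  [L]: (-2)·-1+(-1)·1+(2)·-1+(-2)·-1+(2)·-1+(-1)·-1+(-1)·0+(-2)·-1 = 2
⇒ Θ^-2 T^7 M^-3 L^2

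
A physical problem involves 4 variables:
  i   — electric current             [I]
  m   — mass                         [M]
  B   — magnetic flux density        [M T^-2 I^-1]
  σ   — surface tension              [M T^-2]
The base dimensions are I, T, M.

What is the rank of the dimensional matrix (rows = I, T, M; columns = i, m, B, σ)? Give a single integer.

Write exponents as rows I,T,M / cols i,m,B,σ:
  I: [ 1  0 -1  0]
  T: [ 0  0 -2 -2]
  M: [ 0  1  1  1]
Echelon form has 3 nonzero rows (pivots: i,m,B)

3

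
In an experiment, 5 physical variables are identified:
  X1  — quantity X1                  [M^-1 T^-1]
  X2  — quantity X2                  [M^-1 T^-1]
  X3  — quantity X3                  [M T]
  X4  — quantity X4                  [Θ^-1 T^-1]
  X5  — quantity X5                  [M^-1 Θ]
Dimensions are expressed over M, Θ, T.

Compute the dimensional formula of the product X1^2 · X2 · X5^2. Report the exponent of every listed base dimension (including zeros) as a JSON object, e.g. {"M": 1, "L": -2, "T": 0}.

Dimensional matrix (M×Θ×T by X1×X2×X3×X4×X5):
  M: [-1 -1  1  0 -1]
  Θ: [ 0  0  0 -1  1]
  T: [-1 -1  1 -1  0]
  [M]: (2)·-1+(1)·-1+(2)·-1 = -5
  [Θ]: (2)·0+(1)·0+(2)·1 = 2
  [T]: (2)·-1+(1)·-1+(2)·0 = -3
⇒ M^-5 Θ^2 T^-3

{"M": -5, "Θ": 2, "T": -3}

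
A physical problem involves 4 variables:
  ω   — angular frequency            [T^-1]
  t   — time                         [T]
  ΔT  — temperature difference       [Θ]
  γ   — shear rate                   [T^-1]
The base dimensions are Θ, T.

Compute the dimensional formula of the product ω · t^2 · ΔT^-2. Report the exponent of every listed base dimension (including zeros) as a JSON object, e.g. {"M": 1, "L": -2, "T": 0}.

Dimensional matrix (Θ×T by ω×t×ΔT×γ):
  Θ: [ 0  0  1  0]
  T: [-1  1  0 -1]
  [Θ]: (1)·0+(2)·0+(-2)·1 = -2
  [T]: (1)·-1+(2)·1+(-2)·0 = 1
⇒ Θ^-2 T

{"Θ": -2, "T": 1}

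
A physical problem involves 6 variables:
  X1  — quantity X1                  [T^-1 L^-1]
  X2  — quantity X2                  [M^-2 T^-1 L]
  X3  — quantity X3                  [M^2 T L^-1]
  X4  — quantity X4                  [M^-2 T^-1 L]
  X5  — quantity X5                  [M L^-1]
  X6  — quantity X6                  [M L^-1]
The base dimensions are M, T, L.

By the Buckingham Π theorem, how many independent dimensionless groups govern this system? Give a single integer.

Exponent matrix [M,T,L] × [X1,X2,X3,X4,X5,X6]:
  M: [ 0 -2  2 -2  1  1]
  T: [-1 -1  1 -1  0  0]
  L: [-1  1 -1  1 -1 -1]
Row reduction gives pivot columns X1,X2; rank = 2
6 vars − rank 2 = 4 Π groups

4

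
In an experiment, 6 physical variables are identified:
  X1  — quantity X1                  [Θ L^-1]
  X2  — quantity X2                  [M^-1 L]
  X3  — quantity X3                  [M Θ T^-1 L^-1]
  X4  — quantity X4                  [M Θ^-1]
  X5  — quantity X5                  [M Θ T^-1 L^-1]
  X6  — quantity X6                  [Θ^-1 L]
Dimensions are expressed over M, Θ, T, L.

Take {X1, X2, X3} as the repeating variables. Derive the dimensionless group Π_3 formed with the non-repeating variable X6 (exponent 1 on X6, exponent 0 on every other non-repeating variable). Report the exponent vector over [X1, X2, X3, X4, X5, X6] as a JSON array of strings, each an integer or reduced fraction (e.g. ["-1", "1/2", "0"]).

Exponent matrix [M,Θ,T,L] × [X1,X2,X3,X4,X5,X6]:
  M: [ 0 -1  1  1  1  0]
  Θ: [ 1  0  1 -1  1 -1]
  T: [ 0  0 -1  0 -1  0]
  L: [-1  1 -1  0 -1  1]
Row reduction gives pivot columns X1,X2,X3; rank = 3
Pivot set = {X1,X2,X3}, free = {X4,X5,X6}
RREF:
  r0: [   1    0    0   -1    0   -1]
  r1: [   0    1    0   -1    0    0]
  r2: [   0    0    1    0    1    0]
  r3: [   0    0    0    0    0    0]
Fix exponent of X6 at 1, X4 at 0, X5 at 0; solve each RREF row for its pivot's exponent:
  r0: exp(X1) + (-1)·1 = 0 ⇒ exp(X1) = 1
  r1: exp(X2) + (0)·1 = 0 ⇒ exp(X2) = 0
  r2: exp(X3) + (0)·1 = 0 ⇒ exp(X3) = 0
Π_3 = X1 · X6

["1", "0", "0", "0", "0", "1"]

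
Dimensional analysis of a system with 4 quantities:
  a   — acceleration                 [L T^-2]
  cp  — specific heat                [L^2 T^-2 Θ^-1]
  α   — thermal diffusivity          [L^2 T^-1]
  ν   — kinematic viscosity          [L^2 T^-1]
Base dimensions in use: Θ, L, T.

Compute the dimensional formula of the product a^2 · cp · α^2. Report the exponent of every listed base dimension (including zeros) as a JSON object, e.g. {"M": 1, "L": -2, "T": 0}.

{"Θ": -1, "L": 8, "T": -8}

Exponent matrix [Θ,L,T] × [a,cp,α,ν]:
  Θ: [ 0 -1  0  0]
  L: [ 1  2  2  2]
  T: [-2 -2 -1 -1]
  [Θ]: (2)·0+(1)·-1+(2)·0 = -1
  [L]: (2)·1+(1)·2+(2)·2 = 8
  [T]: (2)·-2+(1)·-2+(2)·-1 = -8
⇒ Θ^-1 L^8 T^-8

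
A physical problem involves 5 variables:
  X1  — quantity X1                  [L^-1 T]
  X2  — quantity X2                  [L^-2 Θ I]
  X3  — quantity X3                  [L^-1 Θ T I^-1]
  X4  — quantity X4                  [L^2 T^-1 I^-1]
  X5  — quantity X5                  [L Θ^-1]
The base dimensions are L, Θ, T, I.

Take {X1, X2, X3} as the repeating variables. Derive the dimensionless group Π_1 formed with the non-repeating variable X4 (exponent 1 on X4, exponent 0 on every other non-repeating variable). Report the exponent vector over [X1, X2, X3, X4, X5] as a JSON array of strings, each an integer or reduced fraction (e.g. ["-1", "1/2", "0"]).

Write exponents as rows L,Θ,T,I / cols X1,X2,X3,X4,X5:
  L: [-1 -2 -1  2  1]
  Θ: [ 0  1  1  0 -1]
  T: [ 1  0  1 -1  0]
  I: [ 0  1 -1 -1  0]
RREF → pivots at {X1,X2,X3} ⇒ r = 3
Repeat: X1,X2,X3; free: X4,X5
RREF:
  r0: [   1    0    0 -3/2  1/2]
  r1: [   0    1    0 -1/2 -1/2]
  r2: [   0    0    1  1/2 -1/2]
  r3: [   0    0    0    0    0]
Fix exponent of X4 at 1, X5 at 0; solve each RREF row for its pivot's exponent:
  r0: exp(X1) + (-3/2)·1 = 0 ⇒ exp(X1) = 3/2
  r1: exp(X2) + (-1/2)·1 = 0 ⇒ exp(X2) = 1/2
  r2: exp(X3) + (1/2)·1 = 0 ⇒ exp(X3) = -1/2
Π_1 = X1^(3/2) · X2^(1/2) · X3^(-1/2) · X4

["3/2", "1/2", "-1/2", "1", "0"]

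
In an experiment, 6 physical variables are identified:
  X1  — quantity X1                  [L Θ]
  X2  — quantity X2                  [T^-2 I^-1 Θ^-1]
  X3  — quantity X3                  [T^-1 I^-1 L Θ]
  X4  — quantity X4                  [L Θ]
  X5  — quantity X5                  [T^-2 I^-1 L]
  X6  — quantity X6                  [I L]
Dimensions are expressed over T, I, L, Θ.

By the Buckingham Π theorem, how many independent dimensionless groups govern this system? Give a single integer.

3

Dimensional matrix (T×I×L×Θ by X1×X2×X3×X4×X5×X6):
  T: [ 0 -2 -1  0 -2  0]
  I: [ 0 -1 -1  0 -1  1]
  L: [ 1  0  1  1  1  1]
  Θ: [ 1 -1  1  1  0  0]
Row reduction gives pivot columns X1,X2,X3; rank = 3
n=6, r=3 ⇒ 3 dimensionless groups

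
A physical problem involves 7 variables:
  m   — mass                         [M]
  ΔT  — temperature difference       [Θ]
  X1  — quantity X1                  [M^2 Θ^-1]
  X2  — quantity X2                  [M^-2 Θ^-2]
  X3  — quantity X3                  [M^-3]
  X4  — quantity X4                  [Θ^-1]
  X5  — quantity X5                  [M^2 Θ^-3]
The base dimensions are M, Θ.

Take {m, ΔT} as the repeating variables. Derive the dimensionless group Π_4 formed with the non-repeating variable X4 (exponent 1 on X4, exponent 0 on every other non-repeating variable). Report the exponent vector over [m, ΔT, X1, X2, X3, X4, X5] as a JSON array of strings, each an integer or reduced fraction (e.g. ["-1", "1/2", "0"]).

Write exponents as rows M,Θ / cols m,ΔT,X1,X2,X3,X4,X5:
  M: [ 1  0  2 -2 -3  0  2]
  Θ: [ 0  1 -1 -2  0 -1 -3]
Echelon form has 2 nonzero rows (pivots: m,ΔT)
Repeat: m,ΔT; free: X1,X2,X3,X4,X5
RREF:
  r0: [   1    0    2   -2   -3    0    2]
  r1: [   0    1   -1   -2    0   -1   -3]
Fix exponent of X4 at 1, X1 at 0, X2 at 0, X3 at 0, X5 at 0; solve each RREF row for its pivot's exponent:
  r0: exp(m) + (0)·1 = 0 ⇒ exp(m) = 0
  r1: exp(ΔT) + (-1)·1 = 0 ⇒ exp(ΔT) = 1
Π_4 = ΔT · X4

["0", "1", "0", "0", "0", "1", "0"]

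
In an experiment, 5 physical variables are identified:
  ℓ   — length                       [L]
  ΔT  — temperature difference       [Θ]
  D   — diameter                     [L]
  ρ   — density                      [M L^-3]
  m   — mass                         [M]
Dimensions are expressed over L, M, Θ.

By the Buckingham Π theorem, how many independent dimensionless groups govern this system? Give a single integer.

Write exponents as rows L,M,Θ / cols ℓ,ΔT,D,ρ,m:
  L: [ 1  0  1 -3  0]
  M: [ 0  0  0  1  1]
  Θ: [ 0  1  0  0  0]
Row reduction gives pivot columns ℓ,ΔT,ρ; rank = 3
n=5, r=3 ⇒ 2 dimensionless groups

2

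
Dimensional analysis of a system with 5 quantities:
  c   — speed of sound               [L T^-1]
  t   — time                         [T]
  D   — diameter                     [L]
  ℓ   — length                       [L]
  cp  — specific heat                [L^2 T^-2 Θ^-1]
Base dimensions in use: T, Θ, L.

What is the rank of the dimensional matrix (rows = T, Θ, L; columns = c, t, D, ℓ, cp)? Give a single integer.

Exponent matrix [T,Θ,L] × [c,t,D,ℓ,cp]:
  T: [-1  1  0  0 -2]
  Θ: [ 0  0  0  0 -1]
  L: [ 1  0  1  1  2]
Echelon form has 3 nonzero rows (pivots: c,t,cp)

3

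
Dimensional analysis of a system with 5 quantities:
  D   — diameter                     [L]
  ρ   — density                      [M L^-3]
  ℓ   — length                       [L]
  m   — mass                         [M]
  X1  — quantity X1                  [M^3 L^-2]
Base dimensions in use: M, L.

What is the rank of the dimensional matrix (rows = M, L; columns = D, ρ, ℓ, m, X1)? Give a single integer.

2

Dimensional matrix (M×L by D×ρ×ℓ×m×X1):
  M: [ 0  1  0  1  3]
  L: [ 1 -3  1  0 -2]
Echelon form has 2 nonzero rows (pivots: D,ρ)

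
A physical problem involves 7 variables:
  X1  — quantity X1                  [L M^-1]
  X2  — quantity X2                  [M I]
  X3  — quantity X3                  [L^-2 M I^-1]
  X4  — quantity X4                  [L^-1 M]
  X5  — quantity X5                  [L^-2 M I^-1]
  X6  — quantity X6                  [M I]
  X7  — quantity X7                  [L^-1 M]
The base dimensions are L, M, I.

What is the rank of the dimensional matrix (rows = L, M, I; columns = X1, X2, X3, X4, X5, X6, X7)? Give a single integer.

Write exponents as rows L,M,I / cols X1,X2,X3,X4,X5,X6,X7:
  L: [ 1  0 -2 -1 -2  0 -1]
  M: [-1  1  1  1  1  1  1]
  I: [ 0  1 -1  0 -1  1  0]
Echelon form has 2 nonzero rows (pivots: X1,X2)

2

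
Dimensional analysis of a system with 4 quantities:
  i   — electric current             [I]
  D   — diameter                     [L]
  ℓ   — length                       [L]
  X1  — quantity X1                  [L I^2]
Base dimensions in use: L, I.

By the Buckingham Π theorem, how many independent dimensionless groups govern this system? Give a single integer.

Exponent matrix [L,I] × [i,D,ℓ,X1]:
  L: [ 0  1  1  1]
  I: [ 1  0  0  2]
Echelon form has 2 nonzero rows (pivots: i,D)
n=4, r=2 ⇒ 2 dimensionless groups

2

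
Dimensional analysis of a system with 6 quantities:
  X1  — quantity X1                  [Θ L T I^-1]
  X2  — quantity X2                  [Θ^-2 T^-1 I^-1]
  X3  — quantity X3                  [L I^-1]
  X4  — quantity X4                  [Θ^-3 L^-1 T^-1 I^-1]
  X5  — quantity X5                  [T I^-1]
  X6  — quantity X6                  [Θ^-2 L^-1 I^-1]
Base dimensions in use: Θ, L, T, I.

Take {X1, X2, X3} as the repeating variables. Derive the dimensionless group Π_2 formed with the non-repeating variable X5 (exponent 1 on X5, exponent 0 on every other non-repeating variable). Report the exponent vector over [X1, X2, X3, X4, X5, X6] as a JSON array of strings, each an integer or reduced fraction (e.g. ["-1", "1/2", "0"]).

Exponent matrix [Θ,L,T,I] × [X1,X2,X3,X4,X5,X6]:
  Θ: [ 1 -2  0 -3  0 -2]
  L: [ 1  0  1 -1  0 -1]
  T: [ 1 -1  0 -1  1  0]
  I: [-1 -1 -1 -1 -1 -1]
Echelon form has 3 nonzero rows (pivots: X1,X2,X3)
Pivot set = {X1,X2,X3}, free = {X4,X5,X6}
RREF:
  r0: [   1    0    0    1    2    2]
  r1: [   0    1    0    2    1    2]
  r2: [   0    0    1   -2   -2   -3]
  r3: [   0    0    0    0    0    0]
Fix exponent of X5 at 1, X4 at 0, X6 at 0; solve each RREF row for its pivot's exponent:
  r0: exp(X1) + (2)·1 = 0 ⇒ exp(X1) = -2
  r1: exp(X2) + (1)·1 = 0 ⇒ exp(X2) = -1
  r2: exp(X3) + (-2)·1 = 0 ⇒ exp(X3) = 2
Π_2 = X1^-2 · X2^-1 · X3^2 · X5

["-2", "-1", "2", "0", "1", "0"]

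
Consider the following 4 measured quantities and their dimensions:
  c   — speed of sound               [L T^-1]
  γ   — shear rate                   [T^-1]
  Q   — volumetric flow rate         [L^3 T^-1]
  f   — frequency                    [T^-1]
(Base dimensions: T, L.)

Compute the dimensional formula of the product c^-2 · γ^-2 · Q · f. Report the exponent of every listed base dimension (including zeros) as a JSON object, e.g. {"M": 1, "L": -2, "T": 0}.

{"T": 2, "L": 1}

Exponent matrix [T,L] × [c,γ,Q,f]:
  T: [-1 -1 -1 -1]
  L: [ 1  0  3  0]
  [T]: (-2)·-1+(-2)·-1+(1)·-1+(1)·-1 = 2
  [L]: (-2)·1+(-2)·0+(1)·3+(1)·0 = 1
⇒ T^2 L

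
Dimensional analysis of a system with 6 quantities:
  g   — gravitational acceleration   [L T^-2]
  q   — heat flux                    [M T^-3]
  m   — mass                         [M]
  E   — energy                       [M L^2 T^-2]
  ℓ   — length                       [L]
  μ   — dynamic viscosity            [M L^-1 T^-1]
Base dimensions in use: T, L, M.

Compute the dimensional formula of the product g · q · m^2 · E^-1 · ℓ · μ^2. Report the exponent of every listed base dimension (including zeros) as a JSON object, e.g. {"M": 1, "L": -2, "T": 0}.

{"T": -5, "L": -2, "M": 4}

Write exponents as rows T,L,M / cols g,q,m,E,ℓ,μ:
  T: [-2 -3  0 -2  0 -1]
  L: [ 1  0  0  2  1 -1]
  M: [ 0  1  1  1  0  1]
  [T]: (1)·-2+(1)·-3+(2)·0+(-1)·-2+(1)·0+(2)·-1 = -5
  [L]: (1)·1+(1)·0+(2)·0+(-1)·2+(1)·1+(2)·-1 = -2
  [M]: (1)·0+(1)·1+(2)·1+(-1)·1+(1)·0+(2)·1 = 4
⇒ T^-5 L^-2 M^4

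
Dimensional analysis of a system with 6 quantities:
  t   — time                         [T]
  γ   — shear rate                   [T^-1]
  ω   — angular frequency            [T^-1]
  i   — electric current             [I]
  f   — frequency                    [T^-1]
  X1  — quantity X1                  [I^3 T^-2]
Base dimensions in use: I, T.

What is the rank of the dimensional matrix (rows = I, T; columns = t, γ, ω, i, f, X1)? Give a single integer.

Dimensional matrix (I×T by t×γ×ω×i×f×X1):
  I: [ 0  0  0  1  0  3]
  T: [ 1 -1 -1  0 -1 -2]
Row reduction gives pivot columns t,i; rank = 2

2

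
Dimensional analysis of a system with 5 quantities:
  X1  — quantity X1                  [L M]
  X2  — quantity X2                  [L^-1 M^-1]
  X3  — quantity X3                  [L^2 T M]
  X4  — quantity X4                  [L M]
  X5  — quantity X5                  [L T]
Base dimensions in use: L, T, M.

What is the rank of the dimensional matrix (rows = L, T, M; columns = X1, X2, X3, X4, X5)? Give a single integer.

2

Write exponents as rows L,T,M / cols X1,X2,X3,X4,X5:
  L: [ 1 -1  2  1  1]
  T: [ 0  0  1  0  1]
  M: [ 1 -1  1  1  0]
Echelon form has 2 nonzero rows (pivots: X1,X3)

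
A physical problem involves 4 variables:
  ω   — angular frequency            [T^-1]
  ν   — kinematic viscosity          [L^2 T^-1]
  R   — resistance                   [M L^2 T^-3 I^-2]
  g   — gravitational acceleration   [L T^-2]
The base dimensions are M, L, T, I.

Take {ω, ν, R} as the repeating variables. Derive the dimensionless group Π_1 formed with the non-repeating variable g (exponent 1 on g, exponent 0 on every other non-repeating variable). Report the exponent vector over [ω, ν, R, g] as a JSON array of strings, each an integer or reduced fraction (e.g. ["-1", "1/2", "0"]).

Write exponents as rows M,L,T,I / cols ω,ν,R,g:
  M: [ 0  0  1  0]
  L: [ 0  2  2  1]
  T: [-1 -1 -3 -2]
  I: [ 0  0 -2  0]
RREF → pivots at {ω,ν,R} ⇒ r = 3
Repeat: ω,ν,R; free: g
RREF:
  r0: [   1    0    0  3/2]
  r1: [   0    1    0  1/2]
  r2: [   0    0    1    0]
  r3: [   0    0    0    0]
Fix exponent of g at 1; solve each RREF row for its pivot's exponent:
  r0: exp(ω) + (3/2)·1 = 0 ⇒ exp(ω) = -3/2
  r1: exp(ν) + (1/2)·1 = 0 ⇒ exp(ν) = -1/2
  r2: exp(R) + (0)·1 = 0 ⇒ exp(R) = 0
Π_1 = ω^(-3/2) · ν^(-1/2) · g

["-3/2", "-1/2", "0", "1"]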